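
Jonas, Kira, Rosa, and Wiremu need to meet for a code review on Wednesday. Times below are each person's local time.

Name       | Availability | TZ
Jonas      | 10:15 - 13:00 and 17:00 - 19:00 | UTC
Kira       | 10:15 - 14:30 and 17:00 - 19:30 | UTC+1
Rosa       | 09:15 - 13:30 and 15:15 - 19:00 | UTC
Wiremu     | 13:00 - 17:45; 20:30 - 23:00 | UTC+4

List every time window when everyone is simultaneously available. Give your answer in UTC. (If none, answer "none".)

10:15-13:00, 17:00-18:30

Jonas in UTC: 10:15-13:00, 17:00-19:00.
Kira in UTC: 09:15-13:30, 16:00-18:30 (subtract 1h to convert from UTC+1).
Rosa in UTC: 09:15-13:30, 15:15-19:00.
Wiremu in UTC: 09:00-13:45, 16:30-19:00 (subtract 4h to convert from UTC+4).
Jonas ∩ Kira: 10:15-13:00, 17:00-18:30.
Jonas ∩ Kira ∩ Rosa: 10:15-13:00, 17:00-18:30.
Jonas ∩ Kira ∩ Rosa ∩ Wiremu: 10:15-13:00, 17:00-18:30.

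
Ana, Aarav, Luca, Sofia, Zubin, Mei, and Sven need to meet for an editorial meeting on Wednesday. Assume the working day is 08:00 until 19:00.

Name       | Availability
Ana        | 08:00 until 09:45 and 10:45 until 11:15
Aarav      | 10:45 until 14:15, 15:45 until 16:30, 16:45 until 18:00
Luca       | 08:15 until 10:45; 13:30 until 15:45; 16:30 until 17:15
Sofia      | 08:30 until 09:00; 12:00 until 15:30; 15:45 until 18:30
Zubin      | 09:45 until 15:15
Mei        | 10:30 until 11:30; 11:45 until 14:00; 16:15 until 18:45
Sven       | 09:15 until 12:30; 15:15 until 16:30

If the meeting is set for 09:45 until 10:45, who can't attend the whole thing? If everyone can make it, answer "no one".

Ana: not fully free for 09:45-10:45. Aarav: not fully free for 09:45-10:45. Luca: free for 09:45-10:45. Sofia: not fully free for 09:45-10:45. Zubin: free for 09:45-10:45. Mei: not fully free for 09:45-10:45. Sven: free for 09:45-10:45.

Aarav, Ana, Mei, Sofia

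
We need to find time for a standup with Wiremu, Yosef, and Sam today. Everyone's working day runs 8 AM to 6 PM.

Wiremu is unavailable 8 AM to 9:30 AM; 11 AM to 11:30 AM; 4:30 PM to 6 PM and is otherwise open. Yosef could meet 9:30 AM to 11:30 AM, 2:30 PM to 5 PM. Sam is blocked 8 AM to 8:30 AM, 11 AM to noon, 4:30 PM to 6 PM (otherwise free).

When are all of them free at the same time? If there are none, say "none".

Wiremu free: 09:30-11:00, 11:30-16:30 (invert busy blocks within the working day).
Yosef free: 09:30-11:30, 14:30-17:00.
Sam free: 08:30-11:00, 12:00-16:30 (invert busy blocks within the working day).
Wiremu ∩ Yosef: 09:30-11:00, 14:30-16:30.
Wiremu ∩ Yosef ∩ Sam: 09:30-11:00, 14:30-16:30.
So the common availability across everyone is 09:30-11:00, 14:30-16:30.

09:30-11:00, 14:30-16:30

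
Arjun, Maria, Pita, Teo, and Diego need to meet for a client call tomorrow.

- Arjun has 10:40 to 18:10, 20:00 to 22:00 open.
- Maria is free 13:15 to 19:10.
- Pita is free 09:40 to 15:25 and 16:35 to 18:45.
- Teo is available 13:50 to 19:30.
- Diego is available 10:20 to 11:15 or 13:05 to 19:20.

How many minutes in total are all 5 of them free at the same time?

190

Arjun ∩ Maria: 13:15-18:10.
Arjun ∩ Maria ∩ Pita: 13:15-15:25, 16:35-18:10.
Arjun ∩ Maria ∩ Pita ∩ Teo: 13:50-15:25, 16:35-18:10.
Arjun ∩ Maria ∩ Pita ∩ Teo ∩ Diego: 13:50-15:25, 16:35-18:10.
So the common availability across everyone is 13:50-15:25, 16:35-18:10.
Summing the common windows: 95 + 95 = 190 minutes.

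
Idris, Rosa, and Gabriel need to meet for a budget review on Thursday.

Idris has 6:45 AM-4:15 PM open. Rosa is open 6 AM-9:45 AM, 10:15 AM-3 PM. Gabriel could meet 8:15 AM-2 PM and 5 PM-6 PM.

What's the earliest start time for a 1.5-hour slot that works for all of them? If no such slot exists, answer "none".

Idris ∩ Rosa: 06:45-09:45, 10:15-15:00.
Idris ∩ Rosa ∩ Gabriel: 08:15-09:45, 10:15-14:00.
The first common window of at least 90 minutes is 08:15-09:45, so the earliest start is 08:15.

08:15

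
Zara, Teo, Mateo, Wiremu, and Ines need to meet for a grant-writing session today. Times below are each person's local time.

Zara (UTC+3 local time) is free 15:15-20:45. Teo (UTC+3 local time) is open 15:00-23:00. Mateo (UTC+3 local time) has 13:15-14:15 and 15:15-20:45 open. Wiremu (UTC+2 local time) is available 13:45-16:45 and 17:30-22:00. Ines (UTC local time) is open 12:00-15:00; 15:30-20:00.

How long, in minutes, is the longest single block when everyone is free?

Zara in UTC: 12:15-17:45 (subtract 3h to convert from UTC+3).
Teo in UTC: 12:00-20:00 (subtract 3h to convert from UTC+3).
Mateo in UTC: 10:15-11:15, 12:15-17:45 (subtract 3h to convert from UTC+3).
Wiremu in UTC: 11:45-14:45, 15:30-20:00 (subtract 2h to convert from UTC+2).
Ines in UTC: 12:00-15:00, 15:30-20:00.
Zara ∩ Teo: 12:15-17:45.
Zara ∩ Teo ∩ Mateo: 12:15-17:45.
Zara ∩ Teo ∩ Mateo ∩ Wiremu: 12:15-14:45, 15:30-17:45.
Zara ∩ Teo ∩ Mateo ∩ Wiremu ∩ Ines: 12:15-14:45, 15:30-17:45.
The longest is 12:15-14:45 at 150 minutes.

150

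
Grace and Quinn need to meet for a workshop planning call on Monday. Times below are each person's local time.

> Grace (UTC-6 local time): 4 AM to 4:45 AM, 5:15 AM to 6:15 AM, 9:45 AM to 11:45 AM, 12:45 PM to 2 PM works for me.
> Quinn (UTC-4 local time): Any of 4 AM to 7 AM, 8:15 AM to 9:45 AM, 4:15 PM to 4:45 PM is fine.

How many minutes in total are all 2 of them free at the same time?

45

Grace in UTC: 10:00-10:45, 11:15-12:15, 15:45-17:45, 18:45-20:00 (add 6h to convert from UTC-6).
Quinn in UTC: 08:00-11:00, 12:15-13:45, 20:15-20:45 (add 4h to convert from UTC-4).
Grace ∩ Quinn: 10:00-10:45.
That's a single block of 45 minutes.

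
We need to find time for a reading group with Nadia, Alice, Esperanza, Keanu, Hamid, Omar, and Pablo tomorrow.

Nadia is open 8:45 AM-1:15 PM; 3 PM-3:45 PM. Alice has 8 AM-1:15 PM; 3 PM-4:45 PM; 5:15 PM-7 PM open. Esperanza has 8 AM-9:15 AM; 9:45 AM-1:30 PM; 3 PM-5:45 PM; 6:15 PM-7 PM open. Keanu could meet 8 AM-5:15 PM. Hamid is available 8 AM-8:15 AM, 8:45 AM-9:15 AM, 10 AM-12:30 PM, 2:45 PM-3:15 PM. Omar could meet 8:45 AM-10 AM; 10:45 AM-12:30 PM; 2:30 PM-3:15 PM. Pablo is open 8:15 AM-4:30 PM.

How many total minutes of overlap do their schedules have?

Nadia ∩ Alice: 08:45-13:15, 15:00-15:45.
Nadia ∩ Alice ∩ Esperanza: 08:45-09:15, 09:45-13:15, 15:00-15:45.
Nadia ∩ Alice ∩ Esperanza ∩ Keanu: 08:45-09:15, 09:45-13:15, 15:00-15:45.
Nadia ∩ Alice ∩ Esperanza ∩ Keanu ∩ Hamid: 08:45-09:15, 10:00-12:30, 15:00-15:15.
Nadia ∩ Alice ∩ Esperanza ∩ Keanu ∩ Hamid ∩ Omar: 08:45-09:15, 10:45-12:30, 15:00-15:15.
Nadia ∩ Alice ∩ Esperanza ∩ Keanu ∩ Hamid ∩ Omar ∩ Pablo: 08:45-09:15, 10:45-12:30, 15:00-15:15.
Summing the common windows: 30 + 105 + 15 = 150 minutes.

150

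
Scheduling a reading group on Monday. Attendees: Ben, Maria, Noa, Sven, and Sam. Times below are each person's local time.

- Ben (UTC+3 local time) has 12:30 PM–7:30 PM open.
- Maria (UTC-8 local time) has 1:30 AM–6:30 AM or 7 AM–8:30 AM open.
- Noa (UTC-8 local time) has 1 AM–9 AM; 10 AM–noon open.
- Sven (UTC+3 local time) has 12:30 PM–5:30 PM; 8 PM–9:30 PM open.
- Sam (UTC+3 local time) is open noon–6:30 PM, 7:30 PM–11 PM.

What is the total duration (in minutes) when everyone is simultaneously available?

Ben in UTC: 09:30-16:30 (subtract 3h to convert from UTC+3).
Maria in UTC: 09:30-14:30, 15:00-16:30 (add 8h to convert from UTC-8).
Noa in UTC: 09:00-17:00, 18:00-20:00 (add 8h to convert from UTC-8).
Sven in UTC: 09:30-14:30, 17:00-18:30 (subtract 3h to convert from UTC+3).
Sam in UTC: 09:00-15:30, 16:30-20:00 (subtract 3h to convert from UTC+3).
Ben ∩ Maria: 09:30-14:30, 15:00-16:30.
Ben ∩ Maria ∩ Noa: 09:30-14:30, 15:00-16:30.
Ben ∩ Maria ∩ Noa ∩ Sven: 09:30-14:30.
Ben ∩ Maria ∩ Noa ∩ Sven ∩ Sam: 09:30-14:30.
So the common availability across everyone is 09:30-14:30.
That's a single block of 300 minutes.

300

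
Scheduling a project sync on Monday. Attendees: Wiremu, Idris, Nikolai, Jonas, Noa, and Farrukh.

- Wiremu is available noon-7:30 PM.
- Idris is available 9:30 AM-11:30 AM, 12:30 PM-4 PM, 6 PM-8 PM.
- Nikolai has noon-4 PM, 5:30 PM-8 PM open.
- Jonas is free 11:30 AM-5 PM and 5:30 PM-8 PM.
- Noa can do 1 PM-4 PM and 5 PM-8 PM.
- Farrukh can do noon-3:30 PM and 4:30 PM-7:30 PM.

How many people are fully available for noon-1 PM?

Wiremu, Nikolai, Jonas, and Farrukh can make the full 12:00-13:00 slot — that's 4.

4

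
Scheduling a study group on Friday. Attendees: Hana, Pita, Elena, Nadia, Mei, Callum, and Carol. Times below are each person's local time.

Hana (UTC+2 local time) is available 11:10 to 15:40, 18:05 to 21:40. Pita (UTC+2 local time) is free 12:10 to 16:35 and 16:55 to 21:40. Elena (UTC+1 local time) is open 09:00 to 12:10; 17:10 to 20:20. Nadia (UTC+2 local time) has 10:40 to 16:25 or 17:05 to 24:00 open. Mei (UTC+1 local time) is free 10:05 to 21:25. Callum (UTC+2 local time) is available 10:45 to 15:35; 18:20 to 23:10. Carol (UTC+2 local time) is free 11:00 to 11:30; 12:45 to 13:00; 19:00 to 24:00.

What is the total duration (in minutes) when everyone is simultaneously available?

155

Hana in UTC: 09:10-13:40, 16:05-19:40 (subtract 2h to convert from UTC+2).
Pita in UTC: 10:10-14:35, 14:55-19:40 (subtract 2h to convert from UTC+2).
Elena in UTC: 08:00-11:10, 16:10-19:20 (subtract 1h to convert from UTC+1).
Nadia in UTC: 08:40-14:25, 15:05-22:00 (subtract 2h to convert from UTC+2).
Mei in UTC: 09:05-20:25 (subtract 1h to convert from UTC+1).
Callum in UTC: 08:45-13:35, 16:20-21:10 (subtract 2h to convert from UTC+2).
Carol in UTC: 09:00-09:30, 10:45-11:00, 17:00-22:00 (subtract 2h to convert from UTC+2).
Hana ∩ Pita: 10:10-13:40, 16:05-19:40.
Hana ∩ Pita ∩ Elena: 10:10-11:10, 16:10-19:20.
Hana ∩ Pita ∩ Elena ∩ Nadia: 10:10-11:10, 16:10-19:20.
Hana ∩ Pita ∩ Elena ∩ Nadia ∩ Mei: 10:10-11:10, 16:10-19:20.
Hana ∩ Pita ∩ Elena ∩ Nadia ∩ Mei ∩ Callum: 10:10-11:10, 16:20-19:20.
Hana ∩ Pita ∩ Elena ∩ Nadia ∩ Mei ∩ Callum ∩ Carol: 10:45-11:00, 17:00-19:20.
Those are the intersection windows.
Summing the common windows: 15 + 140 = 155 minutes.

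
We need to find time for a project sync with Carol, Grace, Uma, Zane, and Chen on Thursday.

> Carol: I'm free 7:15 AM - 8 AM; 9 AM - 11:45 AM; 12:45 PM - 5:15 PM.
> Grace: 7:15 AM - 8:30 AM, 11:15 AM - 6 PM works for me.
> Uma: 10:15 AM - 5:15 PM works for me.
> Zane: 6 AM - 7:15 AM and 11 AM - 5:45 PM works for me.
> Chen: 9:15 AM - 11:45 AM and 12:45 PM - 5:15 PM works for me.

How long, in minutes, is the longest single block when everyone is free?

Carol ∩ Grace: 07:15-08:00, 11:15-11:45, 12:45-17:15.
Carol ∩ Grace ∩ Uma: 11:15-11:45, 12:45-17:15.
Carol ∩ Grace ∩ Uma ∩ Zane: 11:15-11:45, 12:45-17:15.
Carol ∩ Grace ∩ Uma ∩ Zane ∩ Chen: 11:15-11:45, 12:45-17:15.
The longest is 12:45-17:15 at 270 minutes.

270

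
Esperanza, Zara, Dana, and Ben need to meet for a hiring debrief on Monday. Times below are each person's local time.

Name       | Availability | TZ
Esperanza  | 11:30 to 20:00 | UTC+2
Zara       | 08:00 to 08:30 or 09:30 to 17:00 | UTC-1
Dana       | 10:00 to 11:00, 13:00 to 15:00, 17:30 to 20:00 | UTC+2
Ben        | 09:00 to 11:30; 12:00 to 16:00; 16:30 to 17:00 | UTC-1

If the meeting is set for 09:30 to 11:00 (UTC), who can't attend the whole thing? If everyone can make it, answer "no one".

Esperanza in UTC: 09:30-18:00 (subtract 2h to convert from UTC+2).
Zara in UTC: 09:00-09:30, 10:30-18:00 (add 1h to convert from UTC-1).
Dana in UTC: 08:00-09:00, 11:00-13:00, 15:30-18:00 (subtract 2h to convert from UTC+2).
Ben in UTC: 10:00-12:30, 13:00-17:00, 17:30-18:00 (add 1h to convert from UTC-1).
Esperanza: free for 09:30-11:00. Zara: not fully free for 09:30-11:00. Dana: not fully free for 09:30-11:00. Ben: not fully free for 09:30-11:00.

Ben, Dana, Zara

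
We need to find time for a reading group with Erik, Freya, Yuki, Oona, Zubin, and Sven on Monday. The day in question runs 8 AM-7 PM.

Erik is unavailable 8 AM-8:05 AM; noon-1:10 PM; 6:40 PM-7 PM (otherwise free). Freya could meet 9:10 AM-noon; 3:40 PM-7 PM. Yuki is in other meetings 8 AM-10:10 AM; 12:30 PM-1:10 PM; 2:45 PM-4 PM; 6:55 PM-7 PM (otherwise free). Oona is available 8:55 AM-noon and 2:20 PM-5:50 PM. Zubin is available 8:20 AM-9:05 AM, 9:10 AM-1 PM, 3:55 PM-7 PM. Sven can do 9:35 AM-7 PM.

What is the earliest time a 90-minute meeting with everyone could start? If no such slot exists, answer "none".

Erik free: 08:05-12:00, 13:10-18:40 (invert busy blocks within the working day).
Freya free: 09:10-12:00, 15:40-19:00.
Yuki free: 10:10-12:30, 13:10-14:45, 16:00-18:55 (invert busy blocks within the working day).
Oona free: 08:55-12:00, 14:20-17:50.
Zubin free: 08:20-09:05, 09:10-13:00, 15:55-19:00.
Sven free: 09:35-19:00.
Erik ∩ Freya: 09:10-12:00, 15:40-18:40.
Erik ∩ Freya ∩ Yuki: 10:10-12:00, 16:00-18:40.
Erik ∩ Freya ∩ Yuki ∩ Oona: 10:10-12:00, 16:00-17:50.
Erik ∩ Freya ∩ Yuki ∩ Oona ∩ Zubin: 10:10-12:00, 16:00-17:50.
Erik ∩ Freya ∩ Yuki ∩ Oona ∩ Zubin ∩ Sven: 10:10-12:00, 16:00-17:50.
The first common window of at least 90 minutes is 10:10-12:00, so the earliest start is 10:10.

10:10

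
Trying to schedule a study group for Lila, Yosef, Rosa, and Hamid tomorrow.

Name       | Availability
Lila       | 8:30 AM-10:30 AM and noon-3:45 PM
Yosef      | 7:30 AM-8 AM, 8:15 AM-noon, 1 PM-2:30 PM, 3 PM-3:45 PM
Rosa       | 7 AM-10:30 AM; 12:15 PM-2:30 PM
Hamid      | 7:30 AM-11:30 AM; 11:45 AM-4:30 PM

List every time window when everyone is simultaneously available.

Lila ∩ Yosef: 08:30-10:30, 13:00-14:30, 15:00-15:45.
Lila ∩ Yosef ∩ Rosa: 08:30-10:30, 13:00-14:30.
Lila ∩ Yosef ∩ Rosa ∩ Hamid: 08:30-10:30, 13:00-14:30.

08:30-10:30, 13:00-14:30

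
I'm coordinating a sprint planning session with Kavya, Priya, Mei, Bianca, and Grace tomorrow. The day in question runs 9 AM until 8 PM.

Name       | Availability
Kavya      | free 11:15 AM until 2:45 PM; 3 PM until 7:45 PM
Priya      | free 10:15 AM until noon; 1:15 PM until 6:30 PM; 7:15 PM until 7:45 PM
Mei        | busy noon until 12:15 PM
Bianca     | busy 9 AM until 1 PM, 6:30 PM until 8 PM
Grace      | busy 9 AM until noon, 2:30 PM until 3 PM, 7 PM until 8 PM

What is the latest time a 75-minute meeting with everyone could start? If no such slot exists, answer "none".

Kavya free: 11:15-14:45, 15:00-19:45.
Priya free: 10:15-12:00, 13:15-18:30, 19:15-19:45.
Mei free: 09:00-12:00, 12:15-20:00 (invert busy blocks within the working day).
Bianca free: 13:00-18:30 (invert busy blocks within the working day).
Grace free: 12:00-14:30, 15:00-19:00 (invert busy blocks within the working day).
Kavya ∩ Priya: 11:15-12:00, 13:15-14:45, 15:00-18:30, 19:15-19:45.
Kavya ∩ Priya ∩ Mei: 11:15-12:00, 13:15-14:45, 15:00-18:30, 19:15-19:45.
Kavya ∩ Priya ∩ Mei ∩ Bianca: 13:15-14:45, 15:00-18:30.
Kavya ∩ Priya ∩ Mei ∩ Bianca ∩ Grace: 13:15-14:30, 15:00-18:30.
The last common window of at least 75 minutes is 15:00-18:30; a 75-minute meeting can start as late as 17:15 and still end by 18:30.

17:15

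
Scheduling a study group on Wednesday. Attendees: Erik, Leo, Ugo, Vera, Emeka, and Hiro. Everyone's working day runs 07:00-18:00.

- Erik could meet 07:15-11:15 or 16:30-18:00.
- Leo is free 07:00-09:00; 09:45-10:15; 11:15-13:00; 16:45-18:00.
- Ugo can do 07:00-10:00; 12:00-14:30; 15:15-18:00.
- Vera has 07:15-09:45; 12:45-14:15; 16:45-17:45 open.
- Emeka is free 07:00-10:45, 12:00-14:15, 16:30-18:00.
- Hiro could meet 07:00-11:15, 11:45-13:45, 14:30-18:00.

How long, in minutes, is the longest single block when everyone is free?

105

Erik ∩ Leo: 07:15-09:00, 09:45-10:15, 16:45-18:00.
Erik ∩ Leo ∩ Ugo: 07:15-09:00, 09:45-10:00, 16:45-18:00.
Erik ∩ Leo ∩ Ugo ∩ Vera: 07:15-09:00, 16:45-17:45.
Erik ∩ Leo ∩ Ugo ∩ Vera ∩ Emeka: 07:15-09:00, 16:45-17:45.
Erik ∩ Leo ∩ Ugo ∩ Vera ∩ Emeka ∩ Hiro: 07:15-09:00, 16:45-17:45.
The longest is 07:15-09:00 at 105 minutes.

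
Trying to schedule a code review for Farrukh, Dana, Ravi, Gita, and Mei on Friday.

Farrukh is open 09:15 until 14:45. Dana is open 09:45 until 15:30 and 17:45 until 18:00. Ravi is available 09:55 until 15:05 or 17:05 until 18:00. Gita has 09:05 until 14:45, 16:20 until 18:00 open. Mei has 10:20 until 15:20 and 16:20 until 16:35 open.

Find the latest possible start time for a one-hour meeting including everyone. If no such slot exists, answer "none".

Farrukh ∩ Dana: 09:45-14:45.
Farrukh ∩ Dana ∩ Ravi: 09:55-14:45.
Farrukh ∩ Dana ∩ Ravi ∩ Gita: 09:55-14:45.
Farrukh ∩ Dana ∩ Ravi ∩ Gita ∩ Mei: 10:20-14:45.
The last common window of at least 60 minutes is 10:20-14:45; a 60-minute meeting can start as late as 13:45 and still end by 14:45.

13:45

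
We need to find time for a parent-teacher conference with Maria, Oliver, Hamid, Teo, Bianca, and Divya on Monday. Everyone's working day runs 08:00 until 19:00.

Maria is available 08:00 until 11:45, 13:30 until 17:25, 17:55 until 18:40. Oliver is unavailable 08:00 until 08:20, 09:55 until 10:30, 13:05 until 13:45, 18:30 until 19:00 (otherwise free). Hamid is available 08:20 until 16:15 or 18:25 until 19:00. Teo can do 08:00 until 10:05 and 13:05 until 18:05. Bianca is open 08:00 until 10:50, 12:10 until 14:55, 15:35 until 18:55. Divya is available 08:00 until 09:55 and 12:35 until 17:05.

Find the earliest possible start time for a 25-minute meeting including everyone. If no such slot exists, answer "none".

Maria free: 08:00-11:45, 13:30-17:25, 17:55-18:40.
Oliver free: 08:20-09:55, 10:30-13:05, 13:45-18:30 (invert busy blocks within the working day).
Hamid free: 08:20-16:15, 18:25-19:00.
Teo free: 08:00-10:05, 13:05-18:05.
Bianca free: 08:00-10:50, 12:10-14:55, 15:35-18:55.
Divya free: 08:00-09:55, 12:35-17:05.
Maria ∩ Oliver: 08:20-09:55, 10:30-11:45, 13:45-17:25, 17:55-18:30.
Maria ∩ Oliver ∩ Hamid: 08:20-09:55, 10:30-11:45, 13:45-16:15, 18:25-18:30.
Maria ∩ Oliver ∩ Hamid ∩ Teo: 08:20-09:55, 13:45-16:15.
Maria ∩ Oliver ∩ Hamid ∩ Teo ∩ Bianca: 08:20-09:55, 13:45-14:55, 15:35-16:15.
Maria ∩ Oliver ∩ Hamid ∩ Teo ∩ Bianca ∩ Divya: 08:20-09:55, 13:45-14:55, 15:35-16:15.
So the common availability across everyone is 08:20-09:55, 13:45-14:55, 15:35-16:15.
The first common window of at least 25 minutes is 08:20-09:55, so the earliest start is 08:20.

08:20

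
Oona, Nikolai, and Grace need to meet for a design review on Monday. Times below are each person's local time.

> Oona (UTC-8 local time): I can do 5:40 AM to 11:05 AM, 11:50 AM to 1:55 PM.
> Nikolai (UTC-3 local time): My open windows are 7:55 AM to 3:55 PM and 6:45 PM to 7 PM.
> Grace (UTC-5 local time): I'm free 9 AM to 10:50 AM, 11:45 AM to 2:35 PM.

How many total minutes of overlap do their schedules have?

Oona in UTC: 13:40-19:05, 19:50-21:55 (add 8h to convert from UTC-8).
Nikolai in UTC: 10:55-18:55, 21:45-22:00 (add 3h to convert from UTC-3).
Grace in UTC: 14:00-15:50, 16:45-19:35 (add 5h to convert from UTC-5).
Oona ∩ Nikolai: 13:40-18:55, 21:45-21:55.
Oona ∩ Nikolai ∩ Grace: 14:00-15:50, 16:45-18:55.
Summing the common windows: 110 + 130 = 240 minutes.

240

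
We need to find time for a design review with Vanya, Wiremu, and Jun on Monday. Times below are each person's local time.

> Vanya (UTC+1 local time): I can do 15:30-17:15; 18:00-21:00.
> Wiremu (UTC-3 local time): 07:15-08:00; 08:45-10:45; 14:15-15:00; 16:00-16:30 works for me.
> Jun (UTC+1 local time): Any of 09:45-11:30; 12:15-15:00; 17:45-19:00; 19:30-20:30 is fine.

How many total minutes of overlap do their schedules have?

75

Vanya in UTC: 14:30-16:15, 17:00-20:00 (subtract 1h to convert from UTC+1).
Wiremu in UTC: 10:15-11:00, 11:45-13:45, 17:15-18:00, 19:00-19:30 (add 3h to convert from UTC-3).
Jun in UTC: 08:45-10:30, 11:15-14:00, 16:45-18:00, 18:30-19:30 (subtract 1h to convert from UTC+1).
Vanya ∩ Wiremu: 17:15-18:00, 19:00-19:30.
Vanya ∩ Wiremu ∩ Jun: 17:15-18:00, 19:00-19:30.
Summing the common windows: 45 + 30 = 75 minutes.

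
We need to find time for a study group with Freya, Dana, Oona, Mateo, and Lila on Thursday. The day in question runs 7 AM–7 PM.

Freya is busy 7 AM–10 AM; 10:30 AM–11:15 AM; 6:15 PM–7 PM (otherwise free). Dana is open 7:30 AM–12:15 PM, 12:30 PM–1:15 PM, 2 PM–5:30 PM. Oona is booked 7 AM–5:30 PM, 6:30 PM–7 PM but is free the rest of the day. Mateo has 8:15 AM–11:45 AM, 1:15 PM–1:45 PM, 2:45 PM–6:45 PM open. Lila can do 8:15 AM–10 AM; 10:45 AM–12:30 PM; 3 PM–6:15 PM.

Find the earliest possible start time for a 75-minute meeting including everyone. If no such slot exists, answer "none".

none

Freya free: 10:00-10:30, 11:15-18:15 (invert busy blocks within the working day).
Dana free: 07:30-12:15, 12:30-13:15, 14:00-17:30.
Oona free: 17:30-18:30 (invert busy blocks within the working day).
Mateo free: 08:15-11:45, 13:15-13:45, 14:45-18:45.
Lila free: 08:15-10:00, 10:45-12:30, 15:00-18:15.
Freya ∩ Dana: 10:00-10:30, 11:15-12:15, 12:30-13:15, 14:00-17:30.
Freya ∩ Dana ∩ Oona: ∅.
Freya ∩ Dana ∩ Oona ∩ Mateo: ∅.
Freya ∩ Dana ∩ Oona ∩ Mateo ∩ Lila: ∅.
There is no time when everyone is free.
No common window is at least 75 minutes long.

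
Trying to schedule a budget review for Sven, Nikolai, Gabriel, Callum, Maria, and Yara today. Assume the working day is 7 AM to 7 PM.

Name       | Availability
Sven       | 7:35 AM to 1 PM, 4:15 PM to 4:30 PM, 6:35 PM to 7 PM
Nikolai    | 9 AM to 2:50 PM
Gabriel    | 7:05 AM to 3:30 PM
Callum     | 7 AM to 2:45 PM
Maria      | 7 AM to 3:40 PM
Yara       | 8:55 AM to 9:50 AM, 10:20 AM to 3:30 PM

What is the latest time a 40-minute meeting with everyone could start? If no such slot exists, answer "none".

Sven ∩ Nikolai: 09:00-13:00.
Sven ∩ Nikolai ∩ Gabriel: 09:00-13:00.
Sven ∩ Nikolai ∩ Gabriel ∩ Callum: 09:00-13:00.
Sven ∩ Nikolai ∩ Gabriel ∩ Callum ∩ Maria: 09:00-13:00.
Sven ∩ Nikolai ∩ Gabriel ∩ Callum ∩ Maria ∩ Yara: 09:00-09:50, 10:20-13:00.
Those are the intersection windows.
The last common window of at least 40 minutes is 10:20-13:00; a 40-minute meeting can start as late as 12:20 and still end by 13:00.

12:20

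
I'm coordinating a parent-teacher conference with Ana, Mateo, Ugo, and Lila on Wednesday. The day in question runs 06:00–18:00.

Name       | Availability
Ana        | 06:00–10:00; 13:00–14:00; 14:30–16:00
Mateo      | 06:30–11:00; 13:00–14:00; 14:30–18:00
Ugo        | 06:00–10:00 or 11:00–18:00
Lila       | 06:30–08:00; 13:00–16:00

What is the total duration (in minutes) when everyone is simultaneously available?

Ana ∩ Mateo: 06:30-10:00, 13:00-14:00, 14:30-16:00.
Ana ∩ Mateo ∩ Ugo: 06:30-10:00, 13:00-14:00, 14:30-16:00.
Ana ∩ Mateo ∩ Ugo ∩ Lila: 06:30-08:00, 13:00-14:00, 14:30-16:00.
So the common availability across everyone is 06:30-08:00, 13:00-14:00, 14:30-16:00.
Summing the common windows: 90 + 60 + 90 = 240 minutes.

240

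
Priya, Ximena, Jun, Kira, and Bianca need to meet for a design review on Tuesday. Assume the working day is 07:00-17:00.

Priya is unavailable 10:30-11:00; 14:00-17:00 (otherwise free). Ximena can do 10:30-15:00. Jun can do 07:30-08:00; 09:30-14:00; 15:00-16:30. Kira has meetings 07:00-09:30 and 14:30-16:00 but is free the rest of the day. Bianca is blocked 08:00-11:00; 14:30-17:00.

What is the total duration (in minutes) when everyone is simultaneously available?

Priya free: 07:00-10:30, 11:00-14:00 (invert busy blocks within the working day).
Ximena free: 10:30-15:00.
Jun free: 07:30-08:00, 09:30-14:00, 15:00-16:30.
Kira free: 09:30-14:30, 16:00-17:00 (invert busy blocks within the working day).
Bianca free: 07:00-08:00, 11:00-14:30 (invert busy blocks within the working day).
Priya ∩ Ximena: 11:00-14:00.
Priya ∩ Ximena ∩ Jun: 11:00-14:00.
Priya ∩ Ximena ∩ Jun ∩ Kira: 11:00-14:00.
Priya ∩ Ximena ∩ Jun ∩ Kira ∩ Bianca: 11:00-14:00.
Those are the intersection windows.
That's a single block of 180 minutes.

180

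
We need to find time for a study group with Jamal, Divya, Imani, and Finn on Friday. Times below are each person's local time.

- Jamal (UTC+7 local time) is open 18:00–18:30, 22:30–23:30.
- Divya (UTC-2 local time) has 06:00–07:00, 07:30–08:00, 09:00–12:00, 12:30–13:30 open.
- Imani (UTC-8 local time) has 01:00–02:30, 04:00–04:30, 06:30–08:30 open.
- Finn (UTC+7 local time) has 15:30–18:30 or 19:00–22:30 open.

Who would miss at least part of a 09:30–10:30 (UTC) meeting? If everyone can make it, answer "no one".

Divya, Jamal

Jamal in UTC: 11:00-11:30, 15:30-16:30 (subtract 7h to convert from UTC+7).
Divya in UTC: 08:00-09:00, 09:30-10:00, 11:00-14:00, 14:30-15:30 (add 2h to convert from UTC-2).
Imani in UTC: 09:00-10:30, 12:00-12:30, 14:30-16:30 (add 8h to convert from UTC-8).
Finn in UTC: 08:30-11:30, 12:00-15:30 (subtract 7h to convert from UTC+7).
Jamal: not fully free for 09:30-10:30. Divya: not fully free for 09:30-10:30. Imani: free for 09:30-10:30. Finn: free for 09:30-10:30.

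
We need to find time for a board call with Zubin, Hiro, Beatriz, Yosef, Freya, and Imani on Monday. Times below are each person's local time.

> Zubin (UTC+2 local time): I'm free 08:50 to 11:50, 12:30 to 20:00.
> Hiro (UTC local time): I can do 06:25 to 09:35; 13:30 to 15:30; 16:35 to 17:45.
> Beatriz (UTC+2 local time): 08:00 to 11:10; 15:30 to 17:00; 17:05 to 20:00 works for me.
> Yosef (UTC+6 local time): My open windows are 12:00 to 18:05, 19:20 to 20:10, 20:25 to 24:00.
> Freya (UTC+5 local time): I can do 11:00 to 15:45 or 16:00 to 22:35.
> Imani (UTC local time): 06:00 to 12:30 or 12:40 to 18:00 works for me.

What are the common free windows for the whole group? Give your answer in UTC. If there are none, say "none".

Zubin in UTC: 06:50-09:50, 10:30-18:00 (subtract 2h to convert from UTC+2).
Hiro in UTC: 06:25-09:35, 13:30-15:30, 16:35-17:45.
Beatriz in UTC: 06:00-09:10, 13:30-15:00, 15:05-18:00 (subtract 2h to convert from UTC+2).
Yosef in UTC: 06:00-12:05, 13:20-14:10, 14:25-18:00 (subtract 6h to convert from UTC+6).
Freya in UTC: 06:00-10:45, 11:00-17:35 (subtract 5h to convert from UTC+5).
Imani in UTC: 06:00-12:30, 12:40-18:00.
Zubin ∩ Hiro: 06:50-09:35, 13:30-15:30, 16:35-17:45.
Zubin ∩ Hiro ∩ Beatriz: 06:50-09:10, 13:30-15:00, 15:05-15:30, 16:35-17:45.
Zubin ∩ Hiro ∩ Beatriz ∩ Yosef: 06:50-09:10, 13:30-14:10, 14:25-15:00, 15:05-15:30, 16:35-17:45.
Zubin ∩ Hiro ∩ Beatriz ∩ Yosef ∩ Freya: 06:50-09:10, 13:30-14:10, 14:25-15:00, 15:05-15:30, 16:35-17:35.
Zubin ∩ Hiro ∩ Beatriz ∩ Yosef ∩ Freya ∩ Imani: 06:50-09:10, 13:30-14:10, 14:25-15:00, 15:05-15:30, 16:35-17:35.
So the common availability across everyone is 06:50-09:10, 13:30-14:10, 14:25-15:00, 15:05-15:30, 16:35-17:35.

06:50-09:10, 13:30-14:10, 14:25-15:00, 15:05-15:30, 16:35-17:35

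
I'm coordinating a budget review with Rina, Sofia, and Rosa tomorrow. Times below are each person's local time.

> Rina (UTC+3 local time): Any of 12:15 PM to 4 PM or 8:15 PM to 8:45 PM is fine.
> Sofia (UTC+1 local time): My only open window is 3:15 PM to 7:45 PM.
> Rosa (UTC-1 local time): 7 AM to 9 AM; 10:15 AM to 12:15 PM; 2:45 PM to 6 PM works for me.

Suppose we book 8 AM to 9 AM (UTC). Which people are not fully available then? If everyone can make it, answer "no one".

Rina, Sofia

Rina in UTC: 09:15-13:00, 17:15-17:45 (subtract 3h to convert from UTC+3).
Sofia in UTC: 14:15-18:45 (subtract 1h to convert from UTC+1).
Rosa in UTC: 08:00-10:00, 11:15-13:15, 15:45-19:00 (add 1h to convert from UTC-1).
Rina: not fully free for 08:00-09:00. Sofia: not fully free for 08:00-09:00. Rosa: free for 08:00-09:00.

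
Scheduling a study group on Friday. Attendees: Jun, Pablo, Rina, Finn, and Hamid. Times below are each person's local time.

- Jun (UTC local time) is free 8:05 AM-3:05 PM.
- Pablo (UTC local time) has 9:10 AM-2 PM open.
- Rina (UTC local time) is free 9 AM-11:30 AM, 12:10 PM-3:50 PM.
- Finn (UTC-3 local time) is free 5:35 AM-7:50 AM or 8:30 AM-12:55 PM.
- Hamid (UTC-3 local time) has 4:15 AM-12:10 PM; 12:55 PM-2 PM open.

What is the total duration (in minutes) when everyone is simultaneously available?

Jun in UTC: 08:05-15:05.
Pablo in UTC: 09:10-14:00.
Rina in UTC: 09:00-11:30, 12:10-15:50.
Finn in UTC: 08:35-10:50, 11:30-15:55 (add 3h to convert from UTC-3).
Hamid in UTC: 07:15-15:10, 15:55-17:00 (add 3h to convert from UTC-3).
Jun ∩ Pablo: 09:10-14:00.
Jun ∩ Pablo ∩ Rina: 09:10-11:30, 12:10-14:00.
Jun ∩ Pablo ∩ Rina ∩ Finn: 09:10-10:50, 12:10-14:00.
Jun ∩ Pablo ∩ Rina ∩ Finn ∩ Hamid: 09:10-10:50, 12:10-14:00.
So the common availability across everyone is 09:10-10:50, 12:10-14:00.
Summing the common windows: 100 + 110 = 210 minutes.

210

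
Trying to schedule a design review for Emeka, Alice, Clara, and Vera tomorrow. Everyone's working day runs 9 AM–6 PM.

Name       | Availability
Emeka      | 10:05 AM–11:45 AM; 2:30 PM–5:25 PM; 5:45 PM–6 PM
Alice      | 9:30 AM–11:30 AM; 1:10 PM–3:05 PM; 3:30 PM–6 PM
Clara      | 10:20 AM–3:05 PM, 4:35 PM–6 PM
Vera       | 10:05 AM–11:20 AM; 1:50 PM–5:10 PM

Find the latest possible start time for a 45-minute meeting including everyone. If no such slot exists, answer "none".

Emeka ∩ Alice: 10:05-11:30, 14:30-15:05, 15:30-17:25, 17:45-18:00.
Emeka ∩ Alice ∩ Clara: 10:20-11:30, 14:30-15:05, 16:35-17:25, 17:45-18:00.
Emeka ∩ Alice ∩ Clara ∩ Vera: 10:20-11:20, 14:30-15:05, 16:35-17:10.
The last common window of at least 45 minutes is 10:20-11:20; a 45-minute meeting can start as late as 10:35 and still end by 11:20.

10:35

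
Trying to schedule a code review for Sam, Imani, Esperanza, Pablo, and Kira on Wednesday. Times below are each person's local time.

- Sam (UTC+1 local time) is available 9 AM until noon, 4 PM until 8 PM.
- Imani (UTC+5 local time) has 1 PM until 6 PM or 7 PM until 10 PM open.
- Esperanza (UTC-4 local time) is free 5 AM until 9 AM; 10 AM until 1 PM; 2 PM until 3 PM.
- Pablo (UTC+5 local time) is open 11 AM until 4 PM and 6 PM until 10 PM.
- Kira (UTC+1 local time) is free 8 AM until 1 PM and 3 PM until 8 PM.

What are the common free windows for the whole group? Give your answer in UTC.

09:00-11:00, 15:00-17:00

Sam in UTC: 08:00-11:00, 15:00-19:00 (subtract 1h to convert from UTC+1).
Imani in UTC: 08:00-13:00, 14:00-17:00 (subtract 5h to convert from UTC+5).
Esperanza in UTC: 09:00-13:00, 14:00-17:00, 18:00-19:00 (add 4h to convert from UTC-4).
Pablo in UTC: 06:00-11:00, 13:00-17:00 (subtract 5h to convert from UTC+5).
Kira in UTC: 07:00-12:00, 14:00-19:00 (subtract 1h to convert from UTC+1).
Sam ∩ Imani: 08:00-11:00, 15:00-17:00.
Sam ∩ Imani ∩ Esperanza: 09:00-11:00, 15:00-17:00.
Sam ∩ Imani ∩ Esperanza ∩ Pablo: 09:00-11:00, 15:00-17:00.
Sam ∩ Imani ∩ Esperanza ∩ Pablo ∩ Kira: 09:00-11:00, 15:00-17:00.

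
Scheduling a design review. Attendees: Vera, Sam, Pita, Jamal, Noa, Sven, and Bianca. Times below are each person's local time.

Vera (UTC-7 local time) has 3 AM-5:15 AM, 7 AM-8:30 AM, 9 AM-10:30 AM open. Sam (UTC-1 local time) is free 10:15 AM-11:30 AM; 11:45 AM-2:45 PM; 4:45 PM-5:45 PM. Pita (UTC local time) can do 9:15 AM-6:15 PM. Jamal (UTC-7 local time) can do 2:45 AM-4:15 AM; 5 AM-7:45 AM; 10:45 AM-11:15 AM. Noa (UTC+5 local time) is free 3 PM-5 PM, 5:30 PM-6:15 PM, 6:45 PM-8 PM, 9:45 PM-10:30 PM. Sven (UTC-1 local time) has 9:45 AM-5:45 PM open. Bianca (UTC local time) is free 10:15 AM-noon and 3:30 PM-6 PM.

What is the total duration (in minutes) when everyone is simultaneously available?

0

Vera in UTC: 10:00-12:15, 14:00-15:30, 16:00-17:30 (add 7h to convert from UTC-7).
Sam in UTC: 11:15-12:30, 12:45-15:45, 17:45-18:45 (add 1h to convert from UTC-1).
Pita in UTC: 09:15-18:15.
Jamal in UTC: 09:45-11:15, 12:00-14:45, 17:45-18:15 (add 7h to convert from UTC-7).
Noa in UTC: 10:00-12:00, 12:30-13:15, 13:45-15:00, 16:45-17:30 (subtract 5h to convert from UTC+5).
Sven in UTC: 10:45-18:45 (add 1h to convert from UTC-1).
Bianca in UTC: 10:15-12:00, 15:30-18:00.
Vera ∩ Sam: 11:15-12:15, 14:00-15:30.
Vera ∩ Sam ∩ Pita: 11:15-12:15, 14:00-15:30.
Vera ∩ Sam ∩ Pita ∩ Jamal: 12:00-12:15, 14:00-14:45.
Vera ∩ Sam ∩ Pita ∩ Jamal ∩ Noa: 14:00-14:45.
Vera ∩ Sam ∩ Pita ∩ Jamal ∩ Noa ∩ Sven: 14:00-14:45.
Vera ∩ Sam ∩ Pita ∩ Jamal ∩ Noa ∩ Sven ∩ Bianca: ∅.
There is no time when everyone is free.
There is no common window, so the total is 0 minutes.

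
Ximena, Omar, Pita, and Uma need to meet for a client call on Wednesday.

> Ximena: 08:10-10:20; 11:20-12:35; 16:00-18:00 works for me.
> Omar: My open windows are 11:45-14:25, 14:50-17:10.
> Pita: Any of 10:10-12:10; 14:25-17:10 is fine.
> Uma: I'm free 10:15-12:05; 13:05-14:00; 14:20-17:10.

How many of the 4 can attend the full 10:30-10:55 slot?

2

Pita and Uma can make the full 10:30-10:55 slot — that's 2.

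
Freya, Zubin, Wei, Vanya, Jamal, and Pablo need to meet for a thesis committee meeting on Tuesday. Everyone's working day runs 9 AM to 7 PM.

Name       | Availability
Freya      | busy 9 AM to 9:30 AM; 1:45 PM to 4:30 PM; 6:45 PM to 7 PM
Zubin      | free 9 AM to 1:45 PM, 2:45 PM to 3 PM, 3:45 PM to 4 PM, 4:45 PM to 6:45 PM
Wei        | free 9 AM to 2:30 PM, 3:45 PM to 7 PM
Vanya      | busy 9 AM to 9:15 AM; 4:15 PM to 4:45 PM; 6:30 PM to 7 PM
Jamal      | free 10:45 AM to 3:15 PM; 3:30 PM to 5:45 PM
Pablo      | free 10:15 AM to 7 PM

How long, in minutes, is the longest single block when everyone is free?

180

Freya free: 09:30-13:45, 16:30-18:45 (invert busy blocks within the working day).
Zubin free: 09:00-13:45, 14:45-15:00, 15:45-16:00, 16:45-18:45.
Wei free: 09:00-14:30, 15:45-19:00.
Vanya free: 09:15-16:15, 16:45-18:30 (invert busy blocks within the working day).
Jamal free: 10:45-15:15, 15:30-17:45.
Pablo free: 10:15-19:00.
Freya ∩ Zubin: 09:30-13:45, 16:45-18:45.
Freya ∩ Zubin ∩ Wei: 09:30-13:45, 16:45-18:45.
Freya ∩ Zubin ∩ Wei ∩ Vanya: 09:30-13:45, 16:45-18:30.
Freya ∩ Zubin ∩ Wei ∩ Vanya ∩ Jamal: 10:45-13:45, 16:45-17:45.
Freya ∩ Zubin ∩ Wei ∩ Vanya ∩ Jamal ∩ Pablo: 10:45-13:45, 16:45-17:45.
So the common availability across everyone is 10:45-13:45, 16:45-17:45.
The longest is 10:45-13:45 at 180 minutes.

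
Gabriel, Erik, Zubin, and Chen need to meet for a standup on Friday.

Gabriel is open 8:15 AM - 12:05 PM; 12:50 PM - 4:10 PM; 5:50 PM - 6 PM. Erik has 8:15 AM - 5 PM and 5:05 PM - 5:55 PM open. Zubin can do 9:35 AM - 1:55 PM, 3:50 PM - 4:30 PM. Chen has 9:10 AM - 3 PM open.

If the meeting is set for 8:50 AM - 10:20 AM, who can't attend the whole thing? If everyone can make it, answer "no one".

Gabriel: free for 08:50-10:20. Erik: free for 08:50-10:20. Zubin: not fully free for 08:50-10:20. Chen: not fully free for 08:50-10:20.

Chen, Zubin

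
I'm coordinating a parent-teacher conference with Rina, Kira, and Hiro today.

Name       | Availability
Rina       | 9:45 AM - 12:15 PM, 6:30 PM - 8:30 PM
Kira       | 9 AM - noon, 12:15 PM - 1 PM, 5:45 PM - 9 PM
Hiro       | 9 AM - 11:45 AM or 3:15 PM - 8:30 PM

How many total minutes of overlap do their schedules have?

Rina ∩ Kira: 09:45-12:00, 18:30-20:30.
Rina ∩ Kira ∩ Hiro: 09:45-11:45, 18:30-20:30.
Those are the intersection windows.
Summing the common windows: 120 + 120 = 240 minutes.

240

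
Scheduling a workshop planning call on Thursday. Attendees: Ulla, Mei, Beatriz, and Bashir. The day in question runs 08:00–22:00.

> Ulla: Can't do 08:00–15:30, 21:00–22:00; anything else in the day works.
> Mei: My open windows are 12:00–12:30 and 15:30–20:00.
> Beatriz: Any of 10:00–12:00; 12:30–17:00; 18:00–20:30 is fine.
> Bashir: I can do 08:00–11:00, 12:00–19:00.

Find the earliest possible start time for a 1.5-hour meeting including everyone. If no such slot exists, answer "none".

Ulla free: 15:30-21:00 (invert busy blocks within the working day).
Mei free: 12:00-12:30, 15:30-20:00.
Beatriz free: 10:00-12:00, 12:30-17:00, 18:00-20:30.
Bashir free: 08:00-11:00, 12:00-19:00.
Ulla ∩ Mei: 15:30-20:00.
Ulla ∩ Mei ∩ Beatriz: 15:30-17:00, 18:00-20:00.
Ulla ∩ Mei ∩ Beatriz ∩ Bashir: 15:30-17:00, 18:00-19:00.
The first common window of at least 90 minutes is 15:30-17:00, so the earliest start is 15:30.

15:30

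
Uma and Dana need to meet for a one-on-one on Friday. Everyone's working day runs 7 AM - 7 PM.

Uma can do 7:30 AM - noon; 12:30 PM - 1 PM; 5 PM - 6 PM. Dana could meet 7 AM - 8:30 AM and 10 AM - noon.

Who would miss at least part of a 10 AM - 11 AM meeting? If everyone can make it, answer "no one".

Uma: free for 10:00-11:00. Dana: free for 10:00-11:00.

no one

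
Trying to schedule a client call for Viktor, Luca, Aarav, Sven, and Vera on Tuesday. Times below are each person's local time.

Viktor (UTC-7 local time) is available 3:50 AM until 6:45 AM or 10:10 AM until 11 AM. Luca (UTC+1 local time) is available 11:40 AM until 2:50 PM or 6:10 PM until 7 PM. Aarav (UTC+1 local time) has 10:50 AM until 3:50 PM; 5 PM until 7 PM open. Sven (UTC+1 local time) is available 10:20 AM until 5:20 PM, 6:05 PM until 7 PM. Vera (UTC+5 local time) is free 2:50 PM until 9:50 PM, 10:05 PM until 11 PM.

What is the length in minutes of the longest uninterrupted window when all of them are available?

175

Viktor in UTC: 10:50-13:45, 17:10-18:00 (add 7h to convert from UTC-7).
Luca in UTC: 10:40-13:50, 17:10-18:00 (subtract 1h to convert from UTC+1).
Aarav in UTC: 09:50-14:50, 16:00-18:00 (subtract 1h to convert from UTC+1).
Sven in UTC: 09:20-16:20, 17:05-18:00 (subtract 1h to convert from UTC+1).
Vera in UTC: 09:50-16:50, 17:05-18:00 (subtract 5h to convert from UTC+5).
Viktor ∩ Luca: 10:50-13:45, 17:10-18:00.
Viktor ∩ Luca ∩ Aarav: 10:50-13:45, 17:10-18:00.
Viktor ∩ Luca ∩ Aarav ∩ Sven: 10:50-13:45, 17:10-18:00.
Viktor ∩ Luca ∩ Aarav ∩ Sven ∩ Vera: 10:50-13:45, 17:10-18:00.
Those are the intersection windows.
The longest is 10:50-13:45 at 175 minutes.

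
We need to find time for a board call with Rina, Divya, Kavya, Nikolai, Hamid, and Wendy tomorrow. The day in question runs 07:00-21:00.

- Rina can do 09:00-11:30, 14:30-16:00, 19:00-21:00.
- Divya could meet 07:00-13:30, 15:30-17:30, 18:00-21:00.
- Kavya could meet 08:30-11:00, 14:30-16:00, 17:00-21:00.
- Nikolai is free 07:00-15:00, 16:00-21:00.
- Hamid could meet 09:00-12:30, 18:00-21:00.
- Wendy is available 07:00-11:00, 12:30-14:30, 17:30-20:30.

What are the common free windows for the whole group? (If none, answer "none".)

Rina ∩ Divya: 09:00-11:30, 15:30-16:00, 19:00-21:00.
Rina ∩ Divya ∩ Kavya: 09:00-11:00, 15:30-16:00, 19:00-21:00.
Rina ∩ Divya ∩ Kavya ∩ Nikolai: 09:00-11:00, 19:00-21:00.
Rina ∩ Divya ∩ Kavya ∩ Nikolai ∩ Hamid: 09:00-11:00, 19:00-21:00.
Rina ∩ Divya ∩ Kavya ∩ Nikolai ∩ Hamid ∩ Wendy: 09:00-11:00, 19:00-20:30.

09:00-11:00, 19:00-20:30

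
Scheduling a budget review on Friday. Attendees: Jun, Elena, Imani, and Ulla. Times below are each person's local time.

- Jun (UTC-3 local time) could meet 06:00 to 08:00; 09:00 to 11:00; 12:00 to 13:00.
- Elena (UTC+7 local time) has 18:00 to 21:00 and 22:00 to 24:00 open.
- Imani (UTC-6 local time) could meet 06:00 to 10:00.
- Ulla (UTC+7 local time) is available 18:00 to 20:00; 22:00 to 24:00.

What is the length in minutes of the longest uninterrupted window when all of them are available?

60

Jun in UTC: 09:00-11:00, 12:00-14:00, 15:00-16:00 (add 3h to convert from UTC-3).
Elena in UTC: 11:00-14:00, 15:00-17:00 (subtract 7h to convert from UTC+7).
Imani in UTC: 12:00-16:00 (add 6h to convert from UTC-6).
Ulla in UTC: 11:00-13:00, 15:00-17:00 (subtract 7h to convert from UTC+7).
Jun ∩ Elena: 12:00-14:00, 15:00-16:00.
Jun ∩ Elena ∩ Imani: 12:00-14:00, 15:00-16:00.
Jun ∩ Elena ∩ Imani ∩ Ulla: 12:00-13:00, 15:00-16:00.
The longest is 12:00-13:00 at 60 minutes.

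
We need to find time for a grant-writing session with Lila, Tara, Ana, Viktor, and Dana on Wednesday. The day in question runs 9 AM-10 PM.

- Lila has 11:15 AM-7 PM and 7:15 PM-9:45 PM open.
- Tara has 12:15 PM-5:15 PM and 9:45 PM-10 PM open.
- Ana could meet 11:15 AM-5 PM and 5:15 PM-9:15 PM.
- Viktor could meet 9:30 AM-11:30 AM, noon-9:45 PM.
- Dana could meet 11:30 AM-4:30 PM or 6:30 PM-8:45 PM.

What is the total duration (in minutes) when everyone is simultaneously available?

Lila ∩ Tara: 12:15-17:15.
Lila ∩ Tara ∩ Ana: 12:15-17:00.
Lila ∩ Tara ∩ Ana ∩ Viktor: 12:15-17:00.
Lila ∩ Tara ∩ Ana ∩ Viktor ∩ Dana: 12:15-16:30.
That's a single block of 255 minutes.

255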